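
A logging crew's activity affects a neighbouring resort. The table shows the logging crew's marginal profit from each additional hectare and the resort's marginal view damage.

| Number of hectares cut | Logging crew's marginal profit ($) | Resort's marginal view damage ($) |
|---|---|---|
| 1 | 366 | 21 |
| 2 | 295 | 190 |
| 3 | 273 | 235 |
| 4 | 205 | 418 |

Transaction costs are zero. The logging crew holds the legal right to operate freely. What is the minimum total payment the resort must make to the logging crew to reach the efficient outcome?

Left alone the logging crew would choose level 4 (marginal profit stays positive).
Efficient level: k* = 3 (marginal profit ≥ marginal view damage through 3).
The resort must at least cover the logging crew's forgone profit from cutting 4→3: 205 = 205.

$205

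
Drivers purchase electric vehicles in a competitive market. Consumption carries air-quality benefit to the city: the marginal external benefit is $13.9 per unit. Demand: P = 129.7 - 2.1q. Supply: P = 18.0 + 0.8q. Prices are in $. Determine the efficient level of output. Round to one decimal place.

Social marginal benefit = demand + MEB = 143.6 - 2.1q.
Set SMB = MC: 143.6 - 2.1q = 18.0 + 0.8q → q* = 43.3103.

q* = 43.3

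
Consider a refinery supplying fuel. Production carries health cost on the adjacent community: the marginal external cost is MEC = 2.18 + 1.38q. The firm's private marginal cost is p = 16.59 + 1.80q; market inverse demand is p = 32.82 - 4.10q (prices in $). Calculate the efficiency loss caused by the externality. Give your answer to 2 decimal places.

DWL = $2.45

Market equilibrium (private): 16.59 + 1.80q = 32.82 - 4.10q → q_m = 2.7508.
Social marginal cost = private MC + MEC = 18.77 + 3.18q.
Set SMC = demand: 18.77 + 3.18q = 32.82 - 4.10q → q* = 1.9299.
Height of the DWL triangle at q_m is SMC(q_m) − demand(q_m) = MEC(q_m) = 5.9762.
DWL = ½ × 0.8209 × 5.9762 = 2.4529.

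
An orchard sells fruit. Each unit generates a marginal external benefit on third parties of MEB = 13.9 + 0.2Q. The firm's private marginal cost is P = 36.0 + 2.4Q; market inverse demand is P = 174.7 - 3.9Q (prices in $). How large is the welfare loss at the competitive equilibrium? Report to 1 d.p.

Market equilibrium (private): 36.0 + 2.4Q = 174.7 - 3.9Q → Q_m = 22.0159.
Social marginal cost = private MC − MEB = 22.1 + 2.2Q.
Set SMC = demand: 22.1 + 2.2Q = 174.7 - 3.9Q → Q* = 25.0164.
Between Q* and Q_m the wedge demand − SMC runs linearly from 0 to MEB(Q_m), so the loss is a triangle.
DWL = ½ × 3.0005 × 18.3032 = 27.4594.

DWL = $27.5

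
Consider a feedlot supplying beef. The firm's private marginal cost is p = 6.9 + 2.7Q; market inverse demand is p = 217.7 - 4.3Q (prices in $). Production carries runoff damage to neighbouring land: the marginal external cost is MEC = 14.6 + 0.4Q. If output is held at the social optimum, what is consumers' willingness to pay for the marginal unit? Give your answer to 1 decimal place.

Social marginal cost = private MC + MEC = 21.5 + 3.1Q.
Set SMC = demand: 21.5 + 3.1Q = 217.7 - 4.3Q → Q* = 26.5135.
Consumer price on the demand curve at Q*: 217.7 − 4.3×26.5135 = 103.6920.

P = $103.7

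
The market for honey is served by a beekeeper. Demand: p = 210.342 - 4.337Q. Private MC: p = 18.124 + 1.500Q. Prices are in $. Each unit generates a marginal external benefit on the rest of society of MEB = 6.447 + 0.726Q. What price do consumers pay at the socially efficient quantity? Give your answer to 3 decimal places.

P = $41.762

Social marginal cost = private MC − MEB = 11.677 + 0.774Q.
Set SMC = demand: 11.677 + 0.774Q = 210.342 - 4.337Q → Q* = 38.8701.
Consumer price on the demand curve at Q*: 210.342 − 4.337×38.8701 = 41.7624.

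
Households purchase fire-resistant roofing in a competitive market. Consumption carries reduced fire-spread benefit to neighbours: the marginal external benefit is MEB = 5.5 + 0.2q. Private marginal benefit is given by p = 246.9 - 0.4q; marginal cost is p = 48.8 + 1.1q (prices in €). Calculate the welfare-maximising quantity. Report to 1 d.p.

q* = 156.6

Social marginal benefit = demand + MEB = 252.4 - 0.2q.
Set SMB = MC: 252.4 - 0.2q = 48.8 + 1.1q → q* = 156.6154.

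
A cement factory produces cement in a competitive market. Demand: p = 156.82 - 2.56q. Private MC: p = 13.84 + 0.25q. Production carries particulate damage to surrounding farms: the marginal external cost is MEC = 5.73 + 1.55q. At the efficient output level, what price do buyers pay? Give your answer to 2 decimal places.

Social marginal cost = private MC + MEC = 19.57 + 1.80q.
Set SMC = demand: 19.57 + 1.80q = 156.82 - 2.56q → q* = 31.4794.
Consumer price on the demand curve at q*: 156.82 − 2.56×31.4794 = 76.2327.

P = 76.23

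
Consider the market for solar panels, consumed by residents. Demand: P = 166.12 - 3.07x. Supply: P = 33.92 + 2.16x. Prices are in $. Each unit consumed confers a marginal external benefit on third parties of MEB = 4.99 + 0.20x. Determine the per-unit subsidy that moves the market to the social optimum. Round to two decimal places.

Social marginal benefit = demand + MEB = 171.11 - 2.87x.
Set SMB = MC: 171.11 - 2.87x = 33.92 + 2.16x → x* = 27.2744.
The Pigouvian subsidy equals MEB at x*: 4.99 + 0.20×27.2744 = 10.4449.

subsidy = $10.44 per unit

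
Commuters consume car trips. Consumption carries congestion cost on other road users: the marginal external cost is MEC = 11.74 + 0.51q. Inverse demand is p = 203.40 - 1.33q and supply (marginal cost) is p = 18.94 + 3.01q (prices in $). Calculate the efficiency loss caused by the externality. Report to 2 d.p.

DWL = $115.12

Market equilibrium (private): 18.94 + 3.01q = 203.40 - 1.33q → q_m = 42.5023.
Social marginal benefit = demand − MEC = 191.66 - 1.84q.
Set SMB = MC: 191.66 - 1.84q = 18.94 + 3.01q → q* = 35.6124.
The loss is the area between SMB and MC from q* to q_m; with linear curves that's a triangle of height MEC(q_m).
DWL = ½ × 6.8899 × 33.4162 = 115.1171.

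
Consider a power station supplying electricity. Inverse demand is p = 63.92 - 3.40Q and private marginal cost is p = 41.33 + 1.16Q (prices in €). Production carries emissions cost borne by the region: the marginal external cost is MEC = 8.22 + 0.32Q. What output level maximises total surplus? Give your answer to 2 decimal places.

Q* = 2.94

Social marginal cost = private MC + MEC = 49.55 + 1.48Q.
Set SMC = demand: 49.55 + 1.48Q = 63.92 - 3.40Q → Q* = 2.9447.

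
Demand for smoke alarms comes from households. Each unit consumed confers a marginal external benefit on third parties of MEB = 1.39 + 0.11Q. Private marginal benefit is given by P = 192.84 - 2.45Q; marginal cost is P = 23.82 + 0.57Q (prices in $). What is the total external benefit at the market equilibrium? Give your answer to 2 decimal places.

Market equilibrium (private): 23.82 + 0.57Q = 192.84 - 2.45Q → Q_m = 55.9669.
Total external benefit = ∫₀^{Q_m} (1.39 + 0.11Q) dQ = 1.39×55.9669 + ½×0.11×55.9669² = 250.0702.

$250.07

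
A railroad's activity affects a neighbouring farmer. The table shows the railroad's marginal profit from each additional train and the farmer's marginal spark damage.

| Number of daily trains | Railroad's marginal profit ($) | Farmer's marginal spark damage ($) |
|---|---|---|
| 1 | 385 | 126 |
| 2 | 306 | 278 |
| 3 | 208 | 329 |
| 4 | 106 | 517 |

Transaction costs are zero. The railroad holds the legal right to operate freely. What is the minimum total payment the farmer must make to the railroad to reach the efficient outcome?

$314

Left alone the railroad would choose level 4 (marginal profit stays positive).
Efficient level: k* = 2 (marginal profit ≥ marginal spark damage through 2).
The farmer must at least cover the railroad's forgone profit from cutting 4→2: 208 + 106 = 314.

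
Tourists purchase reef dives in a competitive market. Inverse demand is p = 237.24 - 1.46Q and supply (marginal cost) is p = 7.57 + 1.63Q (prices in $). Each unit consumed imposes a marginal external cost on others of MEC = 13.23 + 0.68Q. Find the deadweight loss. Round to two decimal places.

DWL = $539.38

Market equilibrium (private): 7.57 + 1.63Q = 237.24 - 1.46Q → Q_m = 74.3269.
Social marginal benefit = demand − MEC = 224.01 - 2.14Q.
Set SMB = MC: 224.01 - 2.14Q = 7.57 + 1.63Q → Q* = 57.4111.
Height of the DWL triangle at Q_m is MC(Q_m) − SMB(Q_m) = MEC(Q_m) = 63.7723.
DWL = ½ × 16.9158 × 63.7723 = 539.3797.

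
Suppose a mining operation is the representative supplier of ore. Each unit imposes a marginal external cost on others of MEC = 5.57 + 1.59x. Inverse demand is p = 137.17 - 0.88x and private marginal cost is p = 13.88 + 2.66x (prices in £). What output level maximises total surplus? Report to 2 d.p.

x* = 22.95

Social marginal cost = private MC + MEC = 19.45 + 4.25x.
Set SMC = demand: 19.45 + 4.25x = 137.17 - 0.88x → x* = 22.9474.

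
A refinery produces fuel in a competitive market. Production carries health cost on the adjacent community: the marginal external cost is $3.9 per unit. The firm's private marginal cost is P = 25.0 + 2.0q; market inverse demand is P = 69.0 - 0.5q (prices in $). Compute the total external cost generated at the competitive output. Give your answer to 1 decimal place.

Market equilibrium (private): 25.0 + 2.0q = 69.0 - 0.5q → q_m = 17.6000.
Total external cost = MEC × q_m = 3.9 × 17.6000 = 68.6400.

$68.6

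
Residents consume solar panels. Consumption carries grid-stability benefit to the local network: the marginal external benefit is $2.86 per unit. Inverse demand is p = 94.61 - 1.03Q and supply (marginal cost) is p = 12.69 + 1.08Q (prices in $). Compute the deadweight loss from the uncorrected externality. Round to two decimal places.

Market equilibrium (private): 12.69 + 1.08Q = 94.61 - 1.03Q → Q_m = 38.8246.
Social marginal benefit = demand + MEB = 97.47 - 1.03Q.
Set SMB = MC: 97.47 - 1.03Q = 12.69 + 1.08Q → Q* = 40.1801.
Height of the DWL triangle at Q_m is SMB(Q_m) − MC(Q_m) = MEB(Q_m) = 2.8600.
DWL = ½ × 1.3555 × 2.8600 = 1.9384.

DWL = $1.94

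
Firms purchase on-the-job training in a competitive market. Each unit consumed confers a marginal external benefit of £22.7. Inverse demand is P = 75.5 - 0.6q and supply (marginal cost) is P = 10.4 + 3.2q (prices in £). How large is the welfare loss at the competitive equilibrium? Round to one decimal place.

DWL = £67.8

Market equilibrium (private): 10.4 + 3.2q = 75.5 - 0.6q → q_m = 17.1316.
Social marginal benefit = demand + MEB = 98.2 - 0.6q.
Set SMB = MC: 98.2 - 0.6q = 10.4 + 3.2q → q* = 23.1053.
The loss is the area between SMB and MC from q* to q_m; with linear curves that's a triangle of height MEB(q_m).
DWL = ½ × 5.9737 × 22.7000 = 67.8015.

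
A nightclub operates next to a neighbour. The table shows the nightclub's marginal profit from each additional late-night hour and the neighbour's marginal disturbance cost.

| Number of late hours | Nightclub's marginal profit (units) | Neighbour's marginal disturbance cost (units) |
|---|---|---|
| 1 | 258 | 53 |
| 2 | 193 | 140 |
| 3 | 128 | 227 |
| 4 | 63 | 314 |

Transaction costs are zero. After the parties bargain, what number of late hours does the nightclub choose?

2

Bargaining reaches the level where marginal profit last exceeds marginal disturbance cost.
That holds through level 2 (193 ≥ 140) but not at 3 (128 < 227).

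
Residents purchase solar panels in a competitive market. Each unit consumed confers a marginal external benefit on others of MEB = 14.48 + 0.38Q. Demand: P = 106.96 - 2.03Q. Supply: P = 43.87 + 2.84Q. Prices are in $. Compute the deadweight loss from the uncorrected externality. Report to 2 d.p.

DWL = $41.92

Market equilibrium (private): 43.87 + 2.84Q = 106.96 - 2.03Q → Q_m = 12.9548.
Social marginal benefit = demand + MEB = 121.44 - 1.65Q.
Set SMB = MC: 121.44 - 1.65Q = 43.87 + 2.84Q → Q* = 17.2762.
Height of the DWL triangle at Q_m is SMB(Q_m) − MC(Q_m) = MEB(Q_m) = 19.4028.
DWL = ½ × 4.3214 × 19.4028 = 41.9236.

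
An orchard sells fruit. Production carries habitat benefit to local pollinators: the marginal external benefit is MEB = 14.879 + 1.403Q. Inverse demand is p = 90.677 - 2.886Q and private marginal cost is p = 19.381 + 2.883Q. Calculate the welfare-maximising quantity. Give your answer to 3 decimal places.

Q* = 19.738

Social marginal cost = private MC − MEB = 4.502 + 1.480Q.
Set SMC = demand: 4.502 + 1.480Q = 90.677 - 2.886Q → Q* = 19.7377.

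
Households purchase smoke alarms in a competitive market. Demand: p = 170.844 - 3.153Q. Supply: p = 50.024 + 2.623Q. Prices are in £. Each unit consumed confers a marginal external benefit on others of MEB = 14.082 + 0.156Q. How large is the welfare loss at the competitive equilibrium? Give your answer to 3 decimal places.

DWL = £26.766

Market equilibrium (private): 50.024 + 2.623Q = 170.844 - 3.153Q → Q_m = 20.9176.
Social marginal benefit = demand + MEB = 184.926 - 2.997Q.
Set SMB = MC: 184.926 - 2.997Q = 50.024 + 2.623Q → Q* = 24.0039.
The loss is the area between SMB and MC from Q* to Q_m; with linear curves that's a triangle of height MEB(Q_m).
DWL = ½ × 3.0863 × 17.3451 = 26.7661.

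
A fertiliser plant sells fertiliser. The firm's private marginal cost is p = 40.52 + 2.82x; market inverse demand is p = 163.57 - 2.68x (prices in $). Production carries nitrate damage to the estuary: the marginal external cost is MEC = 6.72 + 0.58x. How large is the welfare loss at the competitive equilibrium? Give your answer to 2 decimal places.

Market equilibrium (private): 40.52 + 2.82x = 163.57 - 2.68x → x_m = 22.3727.
Social marginal cost = private MC + MEC = 47.24 + 3.40x.
Set SMC = demand: 47.24 + 3.40x = 163.57 - 2.68x → x* = 19.1332.
The loss is the area between SMC and demand from x* to x_m; with linear curves that's a triangle of height MEC(x_m).
DWL = ½ × 3.2395 × 19.6962 = 31.9029.

DWL = $31.90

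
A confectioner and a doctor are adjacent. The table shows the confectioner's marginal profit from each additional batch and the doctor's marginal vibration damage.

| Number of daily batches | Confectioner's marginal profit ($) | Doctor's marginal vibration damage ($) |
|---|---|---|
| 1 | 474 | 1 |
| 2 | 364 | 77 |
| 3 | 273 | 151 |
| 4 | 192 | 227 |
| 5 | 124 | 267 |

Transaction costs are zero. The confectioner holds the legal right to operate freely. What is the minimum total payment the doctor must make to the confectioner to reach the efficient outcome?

Left alone the confectioner would choose level 5 (marginal profit stays positive).
Efficient level: k* = 3 (marginal profit ≥ marginal vibration damage through 3).
The doctor must at least cover the confectioner's forgone profit from cutting 5→3: 192 + 124 = 316.

$316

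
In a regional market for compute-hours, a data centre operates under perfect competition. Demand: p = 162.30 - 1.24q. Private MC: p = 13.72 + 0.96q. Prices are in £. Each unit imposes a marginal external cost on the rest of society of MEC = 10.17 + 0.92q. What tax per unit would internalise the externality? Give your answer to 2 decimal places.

Social marginal cost = private MC + MEC = 23.89 + 1.88q.
Set SMC = demand: 23.89 + 1.88q = 162.30 - 1.24q → q* = 44.3622.
The Pigouvian tax equals MEC at q*: 10.17 + 0.92×44.3622 = 50.9832.

tax = £50.98 per unit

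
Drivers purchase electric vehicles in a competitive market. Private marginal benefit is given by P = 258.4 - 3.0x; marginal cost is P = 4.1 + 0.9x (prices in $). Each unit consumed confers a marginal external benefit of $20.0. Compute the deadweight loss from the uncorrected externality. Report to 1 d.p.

DWL = $51.3

Market equilibrium (private): 4.1 + 0.9x = 258.4 - 3.0x → x_m = 65.2051.
Social marginal benefit = demand + MEB = 278.4 - 3.0x.
Set SMB = MC: 278.4 - 3.0x = 4.1 + 0.9x → x* = 70.3333.
The welfare-loss triangle has base |x_m − x*| and height MEB(x_m) (the vertical gap between SMB and MC is zero at x* and MEB at x_m).
DWL = ½ × 5.1282 × 20.0000 = 51.2820.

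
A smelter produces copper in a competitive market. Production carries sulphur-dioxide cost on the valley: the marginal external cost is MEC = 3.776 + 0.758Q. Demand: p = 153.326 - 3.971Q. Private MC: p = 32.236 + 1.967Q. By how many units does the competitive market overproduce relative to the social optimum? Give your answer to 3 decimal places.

2.872 units

Market equilibrium (private): 32.236 + 1.967Q = 153.326 - 3.971Q → Q_m = 20.3924.
Social marginal cost = private MC + MEC = 36.012 + 2.725Q.
Set SMC = demand: 36.012 + 2.725Q = 153.326 - 3.971Q → Q* = 17.5200.
Gap = |20.3924 − 17.5200| = 2.8724.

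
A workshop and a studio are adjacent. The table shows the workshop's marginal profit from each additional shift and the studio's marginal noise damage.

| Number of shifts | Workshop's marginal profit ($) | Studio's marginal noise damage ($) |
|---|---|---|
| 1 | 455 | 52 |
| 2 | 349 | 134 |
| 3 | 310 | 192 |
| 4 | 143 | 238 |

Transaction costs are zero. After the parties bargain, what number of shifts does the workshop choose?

3

Bargaining reaches the level where marginal profit last exceeds marginal noise damage.
That holds through level 3 (310 ≥ 192) but not at 4 (143 < 238).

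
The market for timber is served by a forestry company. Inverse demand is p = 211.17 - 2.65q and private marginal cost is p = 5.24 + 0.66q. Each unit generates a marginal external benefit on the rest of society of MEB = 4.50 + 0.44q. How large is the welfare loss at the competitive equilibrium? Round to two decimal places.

Market equilibrium (private): 5.24 + 0.66q = 211.17 - 2.65q → q_m = 62.2145.
Social marginal cost = private MC − MEB = 0.74 + 0.22q.
Set SMC = demand: 0.74 + 0.22q = 211.17 - 2.65q → q* = 73.3206.
Height of the DWL triangle at q_m is demand(q_m) − SMC(q_m) = MEB(q_m) = 31.8744.
DWL = ½ × 11.1061 × 31.8744 = 177.0001.

DWL = 177.00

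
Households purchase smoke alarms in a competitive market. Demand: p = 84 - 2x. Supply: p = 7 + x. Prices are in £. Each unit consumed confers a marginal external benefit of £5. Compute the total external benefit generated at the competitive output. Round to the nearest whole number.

£128

Market equilibrium (private): 7 + x = 84 - 2x → x_m = 25.6667.
Total external benefit = MEB × x_m = 5 × 25.6667 = 128.3335.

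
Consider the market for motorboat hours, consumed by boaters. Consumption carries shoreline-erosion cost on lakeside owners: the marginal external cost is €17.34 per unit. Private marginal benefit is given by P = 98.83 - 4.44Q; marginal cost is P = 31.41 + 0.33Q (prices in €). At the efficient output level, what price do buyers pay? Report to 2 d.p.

P = €52.21

Social marginal benefit = demand − MEC = 81.49 - 4.44Q.
Set SMB = MC: 81.49 - 4.44Q = 31.41 + 0.33Q → Q* = 10.4990.
Consumer price on the demand curve at Q*: 98.83 − 4.44×10.4990 = 52.2144.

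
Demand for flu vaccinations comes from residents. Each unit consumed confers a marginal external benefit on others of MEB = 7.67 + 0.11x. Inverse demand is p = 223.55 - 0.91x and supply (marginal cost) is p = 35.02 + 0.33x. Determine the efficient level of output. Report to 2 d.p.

Social marginal benefit = demand + MEB = 231.22 - 0.80x.
Set SMB = MC: 231.22 - 0.80x = 35.02 + 0.33x → x* = 173.6283.

x* = 173.63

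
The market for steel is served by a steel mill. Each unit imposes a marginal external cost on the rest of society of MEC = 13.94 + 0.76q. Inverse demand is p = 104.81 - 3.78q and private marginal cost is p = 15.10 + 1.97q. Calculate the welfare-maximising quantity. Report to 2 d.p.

Social marginal cost = private MC + MEC = 29.04 + 2.73q.
Set SMC = demand: 29.04 + 2.73q = 104.81 - 3.78q → q* = 11.6390.

q* = 11.64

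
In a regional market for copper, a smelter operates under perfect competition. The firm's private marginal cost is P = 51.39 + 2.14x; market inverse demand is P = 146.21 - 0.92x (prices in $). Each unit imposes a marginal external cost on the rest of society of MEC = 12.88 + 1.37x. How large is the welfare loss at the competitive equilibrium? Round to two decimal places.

Market equilibrium (private): 51.39 + 2.14x = 146.21 - 0.92x → x_m = 30.9869.
Social marginal cost = private MC + MEC = 64.27 + 3.51x.
Set SMC = demand: 64.27 + 3.51x = 146.21 - 0.92x → x* = 18.4966.
The loss is the area between SMC and demand from x* to x_m; with linear curves that's a triangle of height MEC(x_m).
DWL = ½ × 12.4903 × 55.3321 = 345.5573.

DWL = $345.56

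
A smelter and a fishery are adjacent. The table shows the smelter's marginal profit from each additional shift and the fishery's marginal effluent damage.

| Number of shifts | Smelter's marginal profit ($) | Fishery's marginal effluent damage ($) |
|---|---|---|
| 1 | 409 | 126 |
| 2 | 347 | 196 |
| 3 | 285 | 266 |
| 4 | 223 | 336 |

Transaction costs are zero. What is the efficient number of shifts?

Bargaining reaches the level where marginal profit last exceeds marginal effluent damage.
That holds through level 3 (285 ≥ 266) but not at 4 (223 < 336).

3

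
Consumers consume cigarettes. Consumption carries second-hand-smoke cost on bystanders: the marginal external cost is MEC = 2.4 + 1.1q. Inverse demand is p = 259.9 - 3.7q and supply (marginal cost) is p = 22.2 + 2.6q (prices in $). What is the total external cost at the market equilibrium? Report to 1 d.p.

Market equilibrium (private): 22.2 + 2.6q = 259.9 - 3.7q → q_m = 37.7302.
Total external cost = ∫₀^{q_m} (2.4 + 1.1q) dq = 2.4×37.7302 + ½×1.1×37.7302² = 873.5149.

$873.5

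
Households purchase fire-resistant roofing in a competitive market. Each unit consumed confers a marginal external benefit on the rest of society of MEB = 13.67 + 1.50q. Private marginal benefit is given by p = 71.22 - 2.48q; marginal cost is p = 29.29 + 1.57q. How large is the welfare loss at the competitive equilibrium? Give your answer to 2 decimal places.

Market equilibrium (private): 29.29 + 1.57q = 71.22 - 2.48q → q_m = 10.3531.
Social marginal benefit = demand + MEB = 84.89 - 0.98q.
Set SMB = MC: 84.89 - 0.98q = 29.29 + 1.57q → q* = 21.8039.
Height of the DWL triangle at q_m is SMB(q_m) − MC(q_m) = MEB(q_m) = 29.1996.
DWL = ½ × 11.4508 × 29.1996 = 167.1794.

DWL = 167.18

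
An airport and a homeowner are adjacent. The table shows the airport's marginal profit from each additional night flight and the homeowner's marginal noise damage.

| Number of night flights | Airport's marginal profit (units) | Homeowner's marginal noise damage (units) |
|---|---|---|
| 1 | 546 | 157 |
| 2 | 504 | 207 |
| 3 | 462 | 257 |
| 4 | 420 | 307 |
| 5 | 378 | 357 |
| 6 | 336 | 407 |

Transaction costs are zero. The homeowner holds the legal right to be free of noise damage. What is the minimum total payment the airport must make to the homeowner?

Efficient level: marginal profit ≥ marginal noise damage through level 5, so k* = 5.
With the homeowner holding the right, the airport must at least compensate total damage at k*: 157 + 207 + 257 + 307 + 357 = 1285.

1285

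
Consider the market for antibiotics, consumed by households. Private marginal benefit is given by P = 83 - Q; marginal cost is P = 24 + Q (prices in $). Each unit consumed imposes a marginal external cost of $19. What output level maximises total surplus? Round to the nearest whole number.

Q* = 20

Social marginal benefit = demand − MEC = 64 - Q.
Set SMB = MC: 64 - Q = 24 + Q → Q* = 20.0000.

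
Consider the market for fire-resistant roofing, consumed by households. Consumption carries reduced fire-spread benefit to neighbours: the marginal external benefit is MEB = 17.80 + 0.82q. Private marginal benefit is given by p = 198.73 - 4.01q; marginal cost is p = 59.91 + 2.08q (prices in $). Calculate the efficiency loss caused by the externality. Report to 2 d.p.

DWL = $126.34

Market equilibrium (private): 59.91 + 2.08q = 198.73 - 4.01q → q_m = 22.7947.
Social marginal benefit = demand + MEB = 216.53 - 3.19q.
Set SMB = MC: 216.53 - 3.19q = 59.91 + 2.08q → q* = 29.7192.
Height of the DWL triangle at q_m is SMB(q_m) − MC(q_m) = MEB(q_m) = 36.4917.
DWL = ½ × 6.9245 × 36.4917 = 126.3434.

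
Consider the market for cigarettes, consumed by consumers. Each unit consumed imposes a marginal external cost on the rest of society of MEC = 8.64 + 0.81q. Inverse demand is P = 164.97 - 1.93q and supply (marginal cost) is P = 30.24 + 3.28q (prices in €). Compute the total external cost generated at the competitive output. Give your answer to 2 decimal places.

€494.27

Market equilibrium (private): 30.24 + 3.28q = 164.97 - 1.93q → q_m = 25.8599.
Total external cost = ∫₀^{q_m} (8.64 + 0.81q) dq = 8.64×25.8599 + ½×0.81×25.8599² = 494.2670.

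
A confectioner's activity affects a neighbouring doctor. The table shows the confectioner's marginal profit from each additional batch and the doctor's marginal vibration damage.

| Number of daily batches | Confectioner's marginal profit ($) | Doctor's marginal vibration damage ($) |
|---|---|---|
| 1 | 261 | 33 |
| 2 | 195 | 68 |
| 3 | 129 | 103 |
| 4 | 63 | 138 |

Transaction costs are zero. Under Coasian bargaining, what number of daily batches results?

3

Bargaining reaches the level where marginal profit last exceeds marginal vibration damage.
That holds through level 3 (129 ≥ 103) but not at 4 (63 < 138).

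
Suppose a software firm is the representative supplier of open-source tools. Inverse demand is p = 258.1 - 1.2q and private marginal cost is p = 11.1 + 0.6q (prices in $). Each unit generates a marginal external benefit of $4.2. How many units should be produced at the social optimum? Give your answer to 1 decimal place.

Social marginal cost = private MC − MEB = 6.9 + 0.6q.
Set SMC = demand: 6.9 + 0.6q = 258.1 - 1.2q → q* = 139.5556.

q* = 139.6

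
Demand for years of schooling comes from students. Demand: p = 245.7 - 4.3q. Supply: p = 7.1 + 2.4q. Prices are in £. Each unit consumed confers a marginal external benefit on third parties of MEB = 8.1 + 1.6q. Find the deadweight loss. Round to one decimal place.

Market equilibrium (private): 7.1 + 2.4q = 245.7 - 4.3q → q_m = 35.6119.
Social marginal benefit = demand + MEB = 253.8 - 2.7q.
Set SMB = MC: 253.8 - 2.7q = 7.1 + 2.4q → q* = 48.3725.
The loss is the area between SMB and MC from q* to q_m; with linear curves that's a triangle of height MEB(q_m).
DWL = ½ × 12.7606 × 65.0791 = 415.2242.

DWL = £415.2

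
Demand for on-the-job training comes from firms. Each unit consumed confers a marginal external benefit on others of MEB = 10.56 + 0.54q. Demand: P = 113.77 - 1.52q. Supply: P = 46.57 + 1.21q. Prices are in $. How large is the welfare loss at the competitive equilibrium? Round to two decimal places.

Market equilibrium (private): 46.57 + 1.21q = 113.77 - 1.52q → q_m = 24.6154.
Social marginal benefit = demand + MEB = 124.33 - 0.98q.
Set SMB = MC: 124.33 - 0.98q = 46.57 + 1.21q → q* = 35.5068.
Between q* and q_m the wedge SMB − MC runs linearly from 0 to MEB(q_m), so the loss is a triangle.
DWL = ½ × 10.8914 × 23.8523 = 129.8925.

DWL = $129.89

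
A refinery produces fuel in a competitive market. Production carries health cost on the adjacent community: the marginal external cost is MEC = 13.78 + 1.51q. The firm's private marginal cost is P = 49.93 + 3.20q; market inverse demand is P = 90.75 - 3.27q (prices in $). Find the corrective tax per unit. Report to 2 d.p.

tax = $18.90 per unit

Social marginal cost = private MC + MEC = 63.71 + 4.71q.
Set SMC = demand: 63.71 + 4.71q = 90.75 - 3.27q → q* = 3.3885.
The Pigouvian tax equals MEC at q*: 13.78 + 1.51×3.3885 = 18.8966.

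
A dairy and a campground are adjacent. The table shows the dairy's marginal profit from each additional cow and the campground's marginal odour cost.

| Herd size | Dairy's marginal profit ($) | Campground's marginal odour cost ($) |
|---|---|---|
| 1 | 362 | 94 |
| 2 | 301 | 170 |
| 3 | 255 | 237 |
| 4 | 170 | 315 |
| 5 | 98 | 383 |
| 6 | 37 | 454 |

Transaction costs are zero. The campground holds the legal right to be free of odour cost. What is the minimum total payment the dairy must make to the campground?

Efficient level: marginal profit ≥ marginal odour cost through level 3, so k* = 3.
With the campground holding the right, the dairy must at least compensate total damage at k*: 94 + 170 + 237 = 501.

$501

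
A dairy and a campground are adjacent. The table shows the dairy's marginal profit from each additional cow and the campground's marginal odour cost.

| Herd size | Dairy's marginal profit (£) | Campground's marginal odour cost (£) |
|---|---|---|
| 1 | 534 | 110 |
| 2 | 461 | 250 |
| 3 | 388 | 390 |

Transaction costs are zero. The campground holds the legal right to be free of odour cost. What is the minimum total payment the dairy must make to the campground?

Efficient level: marginal profit ≥ marginal odour cost through level 2, so k* = 2.
With the campground holding the right, the dairy must at least compensate total damage at k*: 110 + 250 = 360.

£360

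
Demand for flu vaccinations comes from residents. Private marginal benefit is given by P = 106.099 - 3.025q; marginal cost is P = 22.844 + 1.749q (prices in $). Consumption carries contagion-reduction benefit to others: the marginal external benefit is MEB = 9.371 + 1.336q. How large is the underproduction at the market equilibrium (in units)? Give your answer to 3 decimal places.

9.503 units

Market equilibrium (private): 22.844 + 1.749q = 106.099 - 3.025q → q_m = 17.4393.
Social marginal benefit = demand + MEB = 115.470 - 1.689q.
Set SMB = MC: 115.470 - 1.689q = 22.844 + 1.749q → q* = 26.9418.
Gap = |17.4393 − 26.9418| = 9.5025.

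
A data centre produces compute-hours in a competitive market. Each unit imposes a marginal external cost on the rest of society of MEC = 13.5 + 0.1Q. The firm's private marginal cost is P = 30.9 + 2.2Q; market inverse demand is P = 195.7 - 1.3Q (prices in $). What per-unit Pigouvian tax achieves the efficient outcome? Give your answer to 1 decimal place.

Social marginal cost = private MC + MEC = 44.4 + 2.3Q.
Set SMC = demand: 44.4 + 2.3Q = 195.7 - 1.3Q → Q* = 42.0278.
The Pigouvian tax equals MEC at Q*: 13.5 + 0.1×42.0278 = 17.7028.

tax = $17.7 per unit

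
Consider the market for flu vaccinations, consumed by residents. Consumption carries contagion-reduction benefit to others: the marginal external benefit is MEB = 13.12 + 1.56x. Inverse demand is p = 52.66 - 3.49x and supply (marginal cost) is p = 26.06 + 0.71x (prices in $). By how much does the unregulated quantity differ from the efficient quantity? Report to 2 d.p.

Market equilibrium (private): 26.06 + 0.71x = 52.66 - 3.49x → x_m = 6.3333.
Social marginal benefit = demand + MEB = 65.78 - 1.93x.
Set SMB = MC: 65.78 - 1.93x = 26.06 + 0.71x → x* = 15.0455.
Gap = |6.3333 − 15.0455| = 8.7122.

8.71 units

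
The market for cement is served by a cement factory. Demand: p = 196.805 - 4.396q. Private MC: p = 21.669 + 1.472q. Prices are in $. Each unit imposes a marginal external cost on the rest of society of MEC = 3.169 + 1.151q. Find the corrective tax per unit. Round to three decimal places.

tax = $31.369 per unit

Social marginal cost = private MC + MEC = 24.838 + 2.623q.
Set SMC = demand: 24.838 + 2.623q = 196.805 - 4.396q → q* = 24.5002.
The Pigouvian tax equals MEC at q*: 3.169 + 1.151×24.5002 = 31.3687.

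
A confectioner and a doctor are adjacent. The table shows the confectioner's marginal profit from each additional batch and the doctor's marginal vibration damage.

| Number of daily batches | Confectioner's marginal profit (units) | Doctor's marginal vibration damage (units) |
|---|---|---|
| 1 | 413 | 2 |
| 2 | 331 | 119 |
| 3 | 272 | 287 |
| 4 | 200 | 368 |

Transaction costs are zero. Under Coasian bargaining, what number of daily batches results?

2

Bargaining reaches the level where marginal profit last exceeds marginal vibration damage.
That holds through level 2 (331 ≥ 119) but not at 3 (272 < 287).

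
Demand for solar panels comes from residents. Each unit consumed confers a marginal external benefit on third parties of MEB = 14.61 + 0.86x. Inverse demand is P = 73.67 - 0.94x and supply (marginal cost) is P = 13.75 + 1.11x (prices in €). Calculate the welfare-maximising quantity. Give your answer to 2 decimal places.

x* = 62.63

Social marginal benefit = demand + MEB = 88.28 - 0.08x.
Set SMB = MC: 88.28 - 0.08x = 13.75 + 1.11x → x* = 62.6303.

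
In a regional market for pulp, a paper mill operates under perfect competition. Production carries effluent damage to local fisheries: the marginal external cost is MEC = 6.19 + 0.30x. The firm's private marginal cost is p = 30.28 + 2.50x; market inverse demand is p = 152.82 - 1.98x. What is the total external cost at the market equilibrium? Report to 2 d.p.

281.54

Market equilibrium (private): 30.28 + 2.50x = 152.82 - 1.98x → x_m = 27.3527.
Total external cost = ∫₀^{x_m} (6.19 + 0.30x) dx = 6.19×27.3527 + ½×0.30×27.3527² = 281.5387.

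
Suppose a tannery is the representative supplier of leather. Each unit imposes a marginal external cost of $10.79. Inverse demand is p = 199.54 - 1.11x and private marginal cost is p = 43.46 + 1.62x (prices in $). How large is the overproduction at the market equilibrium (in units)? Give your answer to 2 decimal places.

Market equilibrium (private): 43.46 + 1.62x = 199.54 - 1.11x → x_m = 57.1722.
Social marginal cost = private MC + MEC = 54.25 + 1.62x.
Set SMC = demand: 54.25 + 1.62x = 199.54 - 1.11x → x* = 53.2198.
Gap = |57.1722 − 53.2198| = 3.9524.

3.95 units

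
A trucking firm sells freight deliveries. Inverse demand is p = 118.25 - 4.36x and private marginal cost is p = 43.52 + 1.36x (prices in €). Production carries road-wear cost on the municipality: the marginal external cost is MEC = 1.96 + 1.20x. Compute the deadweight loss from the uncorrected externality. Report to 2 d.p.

Market equilibrium (private): 43.52 + 1.36x = 118.25 - 4.36x → x_m = 13.0647.
Social marginal cost = private MC + MEC = 45.48 + 2.56x.
Set SMC = demand: 45.48 + 2.56x = 118.25 - 4.36x → x* = 10.5159.
Height of the DWL triangle at x_m is SMC(x_m) − demand(x_m) = MEC(x_m) = 17.6376.
DWL = ½ × 2.5488 × 17.6376 = 22.4774.

DWL = €22.48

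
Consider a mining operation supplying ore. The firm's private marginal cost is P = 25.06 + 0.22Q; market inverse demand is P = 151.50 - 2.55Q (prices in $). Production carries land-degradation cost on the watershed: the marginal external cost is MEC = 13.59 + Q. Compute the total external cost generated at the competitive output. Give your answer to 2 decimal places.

$1662.12

Market equilibrium (private): 25.06 + 0.22Q = 151.50 - 2.55Q → Q_m = 45.6462.
Total external cost = ∫₀^{Q_m} (13.59 + 1.00Q) dQ = 13.59×45.6462 + ½×1.00×45.6462² = 1662.1196.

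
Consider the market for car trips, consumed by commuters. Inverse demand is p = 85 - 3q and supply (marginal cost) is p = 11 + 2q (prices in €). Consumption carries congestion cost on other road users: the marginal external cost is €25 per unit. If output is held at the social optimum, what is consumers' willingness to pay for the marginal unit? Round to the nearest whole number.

P = €56

Social marginal benefit = demand − MEC = 60 - 3q.
Set SMB = MC: 60 - 3q = 11 + 2q → q* = 9.8000.
Consumer price on the demand curve at q*: 85 − 3×9.8000 = 55.6000.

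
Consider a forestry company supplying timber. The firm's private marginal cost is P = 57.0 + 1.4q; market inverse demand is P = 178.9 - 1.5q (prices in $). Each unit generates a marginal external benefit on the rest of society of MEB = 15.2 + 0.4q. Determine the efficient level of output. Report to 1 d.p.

q* = 54.8

Social marginal cost = private MC − MEB = 41.8 + q.
Set SMC = demand: 41.8 + q = 178.9 - 1.5q → q* = 54.8400.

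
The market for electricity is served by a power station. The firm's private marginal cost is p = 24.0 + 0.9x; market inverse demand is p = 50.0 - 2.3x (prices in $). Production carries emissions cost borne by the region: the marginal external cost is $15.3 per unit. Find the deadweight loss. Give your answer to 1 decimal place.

DWL = $36.6

Market equilibrium (private): 24.0 + 0.9x = 50.0 - 2.3x → x_m = 8.1250.
Social marginal cost = private MC + MEC = 39.3 + 0.9x.
Set SMC = demand: 39.3 + 0.9x = 50.0 - 2.3x → x* = 3.3438.
Between x* and x_m the wedge SMC − demand runs linearly from 0 to MEC(x_m), so the loss is a triangle.
DWL = ½ × 4.7812 × 15.3000 = 36.5762.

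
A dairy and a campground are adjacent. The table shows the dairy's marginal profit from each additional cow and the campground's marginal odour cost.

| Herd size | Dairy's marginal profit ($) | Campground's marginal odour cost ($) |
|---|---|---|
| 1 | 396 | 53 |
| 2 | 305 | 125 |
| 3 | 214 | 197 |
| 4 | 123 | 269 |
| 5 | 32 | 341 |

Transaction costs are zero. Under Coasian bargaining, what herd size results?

Bargaining reaches the level where marginal profit last exceeds marginal odour cost.
That holds through level 3 (214 ≥ 197) but not at 4 (123 < 269).

3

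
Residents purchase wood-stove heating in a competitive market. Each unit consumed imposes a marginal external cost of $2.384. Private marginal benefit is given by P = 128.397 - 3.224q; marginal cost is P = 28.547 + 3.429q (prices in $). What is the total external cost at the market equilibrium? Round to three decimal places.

$35.780

Market equilibrium (private): 28.547 + 3.429q = 128.397 - 3.224q → q_m = 15.0083.
Total external cost = MEC × q_m = 2.384 × 15.0083 = 35.7798.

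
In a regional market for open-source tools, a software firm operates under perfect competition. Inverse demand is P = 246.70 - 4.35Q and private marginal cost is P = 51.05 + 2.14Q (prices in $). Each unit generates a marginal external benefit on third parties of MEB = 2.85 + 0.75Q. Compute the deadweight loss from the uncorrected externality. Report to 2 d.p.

DWL = $56.46

Market equilibrium (private): 51.05 + 2.14Q = 246.70 - 4.35Q → Q_m = 30.1464.
Social marginal cost = private MC − MEB = 48.20 + 1.39Q.
Set SMC = demand: 48.20 + 1.39Q = 246.70 - 4.35Q → Q* = 34.5819.
The loss is the area between SMC and demand from Q* to Q_m; with linear curves that's a triangle of height MEB(Q_m).
DWL = ½ × 4.4355 × 25.4598 = 56.4635.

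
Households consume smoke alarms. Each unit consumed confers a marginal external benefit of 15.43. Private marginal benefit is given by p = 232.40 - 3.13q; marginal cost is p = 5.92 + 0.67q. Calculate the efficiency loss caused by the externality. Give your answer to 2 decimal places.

DWL = 31.33

Market equilibrium (private): 5.92 + 0.67q = 232.40 - 3.13q → q_m = 59.6000.
Social marginal benefit = demand + MEB = 247.83 - 3.13q.
Set SMB = MC: 247.83 - 3.13q = 5.92 + 0.67q → q* = 63.6605.
Height of the DWL triangle at q_m is SMB(q_m) − MC(q_m) = MEB(q_m) = 15.4300.
DWL = ½ × 4.0605 × 15.4300 = 31.3268.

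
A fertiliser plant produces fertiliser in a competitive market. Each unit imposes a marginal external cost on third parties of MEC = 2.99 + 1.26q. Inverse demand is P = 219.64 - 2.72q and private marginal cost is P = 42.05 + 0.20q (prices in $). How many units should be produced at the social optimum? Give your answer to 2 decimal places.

q* = 41.77

Social marginal cost = private MC + MEC = 45.04 + 1.46q.
Set SMC = demand: 45.04 + 1.46q = 219.64 - 2.72q → q* = 41.7703.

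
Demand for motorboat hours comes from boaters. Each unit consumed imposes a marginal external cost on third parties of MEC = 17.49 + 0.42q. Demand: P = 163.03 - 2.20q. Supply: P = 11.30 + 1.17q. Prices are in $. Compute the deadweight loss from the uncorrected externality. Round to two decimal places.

DWL = $174.80

Market equilibrium (private): 11.30 + 1.17q = 163.03 - 2.20q → q_m = 45.0237.
Social marginal benefit = demand − MEC = 145.54 - 2.62q.
Set SMB = MC: 145.54 - 2.62q = 11.30 + 1.17q → q* = 35.4195.
The welfare-loss triangle has base |q_m − q*| and height MEC(q_m) (the vertical gap between SMB and MC is zero at q* and MEC at q_m).
DWL = ½ × 9.6042 × 36.4000 = 174.7964.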